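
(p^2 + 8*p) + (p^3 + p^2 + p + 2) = p^3 + 2*p^2 + 9*p + 2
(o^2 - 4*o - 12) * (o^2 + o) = o^4 - 3*o^3 - 16*o^2 - 12*o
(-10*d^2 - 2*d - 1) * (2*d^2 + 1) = -20*d^4 - 4*d^3 - 12*d^2 - 2*d - 1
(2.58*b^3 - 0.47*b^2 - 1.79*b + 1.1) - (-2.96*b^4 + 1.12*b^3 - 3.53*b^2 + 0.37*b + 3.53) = 2.96*b^4 + 1.46*b^3 + 3.06*b^2 - 2.16*b - 2.43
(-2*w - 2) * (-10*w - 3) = 20*w^2 + 26*w + 6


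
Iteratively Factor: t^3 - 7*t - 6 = (t + 1)*(t^2 - t - 6) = (t + 1)*(t + 2)*(t - 3)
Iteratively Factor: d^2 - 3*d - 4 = (d + 1)*(d - 4)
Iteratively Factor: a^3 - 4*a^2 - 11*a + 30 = (a - 2)*(a^2 - 2*a - 15) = (a - 2)*(a + 3)*(a - 5)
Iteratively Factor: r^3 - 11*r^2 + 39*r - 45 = (r - 3)*(r^2 - 8*r + 15) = (r - 3)^2*(r - 5)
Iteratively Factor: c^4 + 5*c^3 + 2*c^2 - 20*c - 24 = (c - 2)*(c^3 + 7*c^2 + 16*c + 12) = (c - 2)*(c + 3)*(c^2 + 4*c + 4) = (c - 2)*(c + 2)*(c + 3)*(c + 2)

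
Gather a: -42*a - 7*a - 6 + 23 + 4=21 - 49*a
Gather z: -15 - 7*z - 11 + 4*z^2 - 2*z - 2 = 4*z^2 - 9*z - 28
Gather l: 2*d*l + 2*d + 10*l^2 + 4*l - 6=2*d + 10*l^2 + l*(2*d + 4) - 6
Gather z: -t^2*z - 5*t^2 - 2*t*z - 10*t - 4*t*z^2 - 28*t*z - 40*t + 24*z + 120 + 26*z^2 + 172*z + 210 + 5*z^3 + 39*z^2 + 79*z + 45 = -5*t^2 - 50*t + 5*z^3 + z^2*(65 - 4*t) + z*(-t^2 - 30*t + 275) + 375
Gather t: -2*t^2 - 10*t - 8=-2*t^2 - 10*t - 8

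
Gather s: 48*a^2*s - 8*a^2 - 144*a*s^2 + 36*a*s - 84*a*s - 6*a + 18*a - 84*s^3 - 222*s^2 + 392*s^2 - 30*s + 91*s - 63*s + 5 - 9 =-8*a^2 + 12*a - 84*s^3 + s^2*(170 - 144*a) + s*(48*a^2 - 48*a - 2) - 4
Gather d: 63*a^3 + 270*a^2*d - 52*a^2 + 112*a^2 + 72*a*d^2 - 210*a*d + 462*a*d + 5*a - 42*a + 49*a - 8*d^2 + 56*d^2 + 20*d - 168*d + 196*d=63*a^3 + 60*a^2 + 12*a + d^2*(72*a + 48) + d*(270*a^2 + 252*a + 48)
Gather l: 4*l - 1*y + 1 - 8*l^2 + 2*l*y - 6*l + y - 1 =-8*l^2 + l*(2*y - 2)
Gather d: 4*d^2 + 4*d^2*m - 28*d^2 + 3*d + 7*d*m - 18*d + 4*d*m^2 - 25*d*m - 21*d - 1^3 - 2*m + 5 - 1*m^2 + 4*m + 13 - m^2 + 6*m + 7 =d^2*(4*m - 24) + d*(4*m^2 - 18*m - 36) - 2*m^2 + 8*m + 24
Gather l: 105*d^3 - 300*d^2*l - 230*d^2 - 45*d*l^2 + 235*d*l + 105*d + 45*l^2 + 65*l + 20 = 105*d^3 - 230*d^2 + 105*d + l^2*(45 - 45*d) + l*(-300*d^2 + 235*d + 65) + 20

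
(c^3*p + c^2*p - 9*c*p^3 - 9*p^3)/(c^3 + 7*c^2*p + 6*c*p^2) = p*(c^3 + c^2 - 9*c*p^2 - 9*p^2)/(c*(c^2 + 7*c*p + 6*p^2))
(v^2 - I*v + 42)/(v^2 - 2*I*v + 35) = (v + 6*I)/(v + 5*I)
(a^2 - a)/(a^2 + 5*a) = (a - 1)/(a + 5)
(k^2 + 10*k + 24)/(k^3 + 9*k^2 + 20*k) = (k + 6)/(k*(k + 5))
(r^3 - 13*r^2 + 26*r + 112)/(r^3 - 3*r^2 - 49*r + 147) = (r^2 - 6*r - 16)/(r^2 + 4*r - 21)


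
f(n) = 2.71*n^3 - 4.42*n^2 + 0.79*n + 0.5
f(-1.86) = -33.70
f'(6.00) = 240.43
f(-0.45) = -1.00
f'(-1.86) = 45.36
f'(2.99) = 47.04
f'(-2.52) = 74.70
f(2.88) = 30.85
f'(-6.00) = 346.51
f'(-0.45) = 6.41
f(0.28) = 0.43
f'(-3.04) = 102.80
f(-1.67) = -25.77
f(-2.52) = -72.93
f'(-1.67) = 38.23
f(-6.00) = -748.72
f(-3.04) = -118.89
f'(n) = 8.13*n^2 - 8.84*n + 0.79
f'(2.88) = 42.76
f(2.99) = 35.79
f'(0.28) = -1.05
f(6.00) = 431.48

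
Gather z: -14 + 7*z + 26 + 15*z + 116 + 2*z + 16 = 24*z + 144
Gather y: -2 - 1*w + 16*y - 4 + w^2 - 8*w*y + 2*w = w^2 + w + y*(16 - 8*w) - 6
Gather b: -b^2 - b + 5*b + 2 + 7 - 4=-b^2 + 4*b + 5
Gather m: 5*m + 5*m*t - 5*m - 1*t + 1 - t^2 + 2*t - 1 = 5*m*t - t^2 + t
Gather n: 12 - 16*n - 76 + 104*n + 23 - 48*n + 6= 40*n - 35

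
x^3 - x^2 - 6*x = x*(x - 3)*(x + 2)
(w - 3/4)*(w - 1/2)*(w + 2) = w^3 + 3*w^2/4 - 17*w/8 + 3/4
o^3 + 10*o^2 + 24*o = o*(o + 4)*(o + 6)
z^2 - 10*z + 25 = (z - 5)^2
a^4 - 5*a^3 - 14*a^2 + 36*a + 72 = (a - 6)*(a - 3)*(a + 2)^2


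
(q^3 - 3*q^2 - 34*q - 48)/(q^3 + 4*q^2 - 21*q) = (q^3 - 3*q^2 - 34*q - 48)/(q*(q^2 + 4*q - 21))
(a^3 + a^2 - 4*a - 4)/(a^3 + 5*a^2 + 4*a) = (a^2 - 4)/(a*(a + 4))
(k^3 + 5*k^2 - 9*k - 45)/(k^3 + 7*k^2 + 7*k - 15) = (k - 3)/(k - 1)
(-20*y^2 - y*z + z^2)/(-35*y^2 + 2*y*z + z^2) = (4*y + z)/(7*y + z)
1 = 1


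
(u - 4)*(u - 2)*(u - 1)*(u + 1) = u^4 - 6*u^3 + 7*u^2 + 6*u - 8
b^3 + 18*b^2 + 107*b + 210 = (b + 5)*(b + 6)*(b + 7)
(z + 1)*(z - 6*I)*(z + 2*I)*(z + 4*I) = z^4 + z^3 + 28*z^2 + 28*z + 48*I*z + 48*I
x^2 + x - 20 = (x - 4)*(x + 5)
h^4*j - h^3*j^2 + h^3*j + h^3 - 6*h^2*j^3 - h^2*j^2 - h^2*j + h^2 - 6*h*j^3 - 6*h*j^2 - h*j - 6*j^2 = (h + 1)*(h - 3*j)*(h + 2*j)*(h*j + 1)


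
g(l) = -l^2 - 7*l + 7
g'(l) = -2*l - 7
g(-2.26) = 17.71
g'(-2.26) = -2.48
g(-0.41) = 9.70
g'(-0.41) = -6.18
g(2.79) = -20.31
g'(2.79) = -12.58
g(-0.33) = 9.20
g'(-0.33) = -6.34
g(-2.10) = 17.29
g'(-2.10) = -2.80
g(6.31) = -76.99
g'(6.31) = -19.62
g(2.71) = -19.31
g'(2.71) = -12.42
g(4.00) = -37.00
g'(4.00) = -15.00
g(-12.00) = -53.00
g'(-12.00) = 17.00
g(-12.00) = -53.00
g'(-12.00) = 17.00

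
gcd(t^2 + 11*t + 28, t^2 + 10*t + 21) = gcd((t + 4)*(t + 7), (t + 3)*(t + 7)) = t + 7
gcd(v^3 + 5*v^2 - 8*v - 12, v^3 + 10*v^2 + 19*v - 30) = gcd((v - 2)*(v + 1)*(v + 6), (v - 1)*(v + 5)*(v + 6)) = v + 6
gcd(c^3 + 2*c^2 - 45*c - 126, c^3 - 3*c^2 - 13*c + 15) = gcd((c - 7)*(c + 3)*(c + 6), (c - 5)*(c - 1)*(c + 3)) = c + 3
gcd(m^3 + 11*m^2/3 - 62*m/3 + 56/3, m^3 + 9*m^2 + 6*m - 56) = m^2 + 5*m - 14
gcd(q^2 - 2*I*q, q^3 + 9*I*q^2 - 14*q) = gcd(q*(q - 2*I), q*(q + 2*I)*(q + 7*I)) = q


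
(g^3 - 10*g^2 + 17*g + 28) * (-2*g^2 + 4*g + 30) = -2*g^5 + 24*g^4 - 44*g^3 - 288*g^2 + 622*g + 840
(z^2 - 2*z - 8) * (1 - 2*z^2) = -2*z^4 + 4*z^3 + 17*z^2 - 2*z - 8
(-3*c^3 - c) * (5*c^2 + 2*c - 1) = -15*c^5 - 6*c^4 - 2*c^3 - 2*c^2 + c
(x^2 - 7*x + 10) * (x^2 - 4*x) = x^4 - 11*x^3 + 38*x^2 - 40*x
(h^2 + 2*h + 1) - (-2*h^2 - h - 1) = 3*h^2 + 3*h + 2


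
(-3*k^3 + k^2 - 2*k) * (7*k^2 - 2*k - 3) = -21*k^5 + 13*k^4 - 7*k^3 + k^2 + 6*k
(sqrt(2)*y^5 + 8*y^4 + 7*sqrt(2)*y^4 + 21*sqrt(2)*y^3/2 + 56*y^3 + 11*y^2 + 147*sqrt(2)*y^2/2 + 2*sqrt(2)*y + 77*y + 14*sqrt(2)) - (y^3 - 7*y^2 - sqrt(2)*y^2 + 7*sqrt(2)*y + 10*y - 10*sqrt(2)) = sqrt(2)*y^5 + 8*y^4 + 7*sqrt(2)*y^4 + 21*sqrt(2)*y^3/2 + 55*y^3 + 18*y^2 + 149*sqrt(2)*y^2/2 - 5*sqrt(2)*y + 67*y + 24*sqrt(2)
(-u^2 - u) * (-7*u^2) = 7*u^4 + 7*u^3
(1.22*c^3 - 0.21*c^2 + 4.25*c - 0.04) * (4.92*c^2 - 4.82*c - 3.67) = 6.0024*c^5 - 6.9136*c^4 + 17.4448*c^3 - 19.9111*c^2 - 15.4047*c + 0.1468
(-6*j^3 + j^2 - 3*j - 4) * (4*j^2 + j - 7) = -24*j^5 - 2*j^4 + 31*j^3 - 26*j^2 + 17*j + 28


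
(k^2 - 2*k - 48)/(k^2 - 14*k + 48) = (k + 6)/(k - 6)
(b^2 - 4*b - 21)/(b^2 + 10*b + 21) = (b - 7)/(b + 7)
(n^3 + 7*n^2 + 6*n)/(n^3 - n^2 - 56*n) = (n^2 + 7*n + 6)/(n^2 - n - 56)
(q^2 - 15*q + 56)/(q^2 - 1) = (q^2 - 15*q + 56)/(q^2 - 1)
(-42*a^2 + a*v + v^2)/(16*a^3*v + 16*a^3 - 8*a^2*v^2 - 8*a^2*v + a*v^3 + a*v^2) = (-42*a^2 + a*v + v^2)/(a*(16*a^2*v + 16*a^2 - 8*a*v^2 - 8*a*v + v^3 + v^2))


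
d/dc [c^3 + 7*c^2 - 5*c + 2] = 3*c^2 + 14*c - 5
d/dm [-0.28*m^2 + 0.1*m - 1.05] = 0.1 - 0.56*m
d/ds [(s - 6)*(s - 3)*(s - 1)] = 3*s^2 - 20*s + 27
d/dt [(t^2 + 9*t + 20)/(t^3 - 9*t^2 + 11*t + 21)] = (-t^4 - 18*t^3 + 32*t^2 + 402*t - 31)/(t^6 - 18*t^5 + 103*t^4 - 156*t^3 - 257*t^2 + 462*t + 441)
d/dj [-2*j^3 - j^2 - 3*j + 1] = -6*j^2 - 2*j - 3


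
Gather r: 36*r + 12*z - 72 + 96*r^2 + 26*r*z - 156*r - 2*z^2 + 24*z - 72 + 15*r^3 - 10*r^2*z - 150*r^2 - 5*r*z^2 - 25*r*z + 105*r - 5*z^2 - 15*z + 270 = 15*r^3 + r^2*(-10*z - 54) + r*(-5*z^2 + z - 15) - 7*z^2 + 21*z + 126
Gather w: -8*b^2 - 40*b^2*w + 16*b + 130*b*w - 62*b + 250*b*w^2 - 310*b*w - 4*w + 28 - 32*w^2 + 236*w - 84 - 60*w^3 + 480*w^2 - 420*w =-8*b^2 - 46*b - 60*w^3 + w^2*(250*b + 448) + w*(-40*b^2 - 180*b - 188) - 56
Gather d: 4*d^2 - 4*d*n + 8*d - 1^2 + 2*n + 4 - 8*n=4*d^2 + d*(8 - 4*n) - 6*n + 3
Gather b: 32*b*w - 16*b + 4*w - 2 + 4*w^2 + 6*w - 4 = b*(32*w - 16) + 4*w^2 + 10*w - 6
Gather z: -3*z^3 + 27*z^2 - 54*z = -3*z^3 + 27*z^2 - 54*z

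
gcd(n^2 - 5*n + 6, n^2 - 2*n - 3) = n - 3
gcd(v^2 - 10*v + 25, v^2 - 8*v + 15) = v - 5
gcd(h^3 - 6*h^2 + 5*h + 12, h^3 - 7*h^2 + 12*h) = h^2 - 7*h + 12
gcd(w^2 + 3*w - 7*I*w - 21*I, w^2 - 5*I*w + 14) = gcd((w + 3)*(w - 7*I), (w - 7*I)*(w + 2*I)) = w - 7*I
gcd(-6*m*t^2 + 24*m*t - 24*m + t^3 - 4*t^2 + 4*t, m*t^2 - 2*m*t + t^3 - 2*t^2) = t - 2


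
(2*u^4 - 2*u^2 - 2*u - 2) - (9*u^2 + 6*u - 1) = 2*u^4 - 11*u^2 - 8*u - 1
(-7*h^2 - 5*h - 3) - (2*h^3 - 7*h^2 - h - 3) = -2*h^3 - 4*h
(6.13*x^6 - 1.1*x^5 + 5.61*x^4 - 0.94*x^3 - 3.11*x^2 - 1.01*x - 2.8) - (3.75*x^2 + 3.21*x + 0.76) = 6.13*x^6 - 1.1*x^5 + 5.61*x^4 - 0.94*x^3 - 6.86*x^2 - 4.22*x - 3.56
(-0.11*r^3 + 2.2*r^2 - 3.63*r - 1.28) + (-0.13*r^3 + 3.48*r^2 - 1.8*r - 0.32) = -0.24*r^3 + 5.68*r^2 - 5.43*r - 1.6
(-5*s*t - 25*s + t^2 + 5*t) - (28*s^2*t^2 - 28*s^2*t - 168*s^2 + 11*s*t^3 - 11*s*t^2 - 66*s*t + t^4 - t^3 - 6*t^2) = -28*s^2*t^2 + 28*s^2*t + 168*s^2 - 11*s*t^3 + 11*s*t^2 + 61*s*t - 25*s - t^4 + t^3 + 7*t^2 + 5*t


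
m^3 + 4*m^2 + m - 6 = (m - 1)*(m + 2)*(m + 3)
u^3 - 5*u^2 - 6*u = u*(u - 6)*(u + 1)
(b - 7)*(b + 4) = b^2 - 3*b - 28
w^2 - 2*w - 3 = (w - 3)*(w + 1)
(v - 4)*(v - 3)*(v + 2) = v^3 - 5*v^2 - 2*v + 24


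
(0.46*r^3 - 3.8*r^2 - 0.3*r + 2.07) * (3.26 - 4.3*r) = -1.978*r^4 + 17.8396*r^3 - 11.098*r^2 - 9.879*r + 6.7482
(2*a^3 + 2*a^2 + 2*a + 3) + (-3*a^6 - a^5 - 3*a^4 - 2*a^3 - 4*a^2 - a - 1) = -3*a^6 - a^5 - 3*a^4 - 2*a^2 + a + 2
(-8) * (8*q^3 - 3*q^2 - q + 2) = -64*q^3 + 24*q^2 + 8*q - 16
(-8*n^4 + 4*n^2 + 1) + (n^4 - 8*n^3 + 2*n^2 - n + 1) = -7*n^4 - 8*n^3 + 6*n^2 - n + 2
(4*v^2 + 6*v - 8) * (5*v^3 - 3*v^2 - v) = 20*v^5 + 18*v^4 - 62*v^3 + 18*v^2 + 8*v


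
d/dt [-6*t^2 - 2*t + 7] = -12*t - 2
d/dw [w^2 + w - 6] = 2*w + 1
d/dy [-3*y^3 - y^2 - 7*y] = -9*y^2 - 2*y - 7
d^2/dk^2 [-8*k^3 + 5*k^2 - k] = 10 - 48*k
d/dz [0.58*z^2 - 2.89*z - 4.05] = 1.16*z - 2.89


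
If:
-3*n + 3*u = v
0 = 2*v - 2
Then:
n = u - 1/3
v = 1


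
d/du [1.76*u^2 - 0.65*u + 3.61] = 3.52*u - 0.65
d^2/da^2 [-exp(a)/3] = -exp(a)/3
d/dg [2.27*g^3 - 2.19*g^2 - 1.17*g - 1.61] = 6.81*g^2 - 4.38*g - 1.17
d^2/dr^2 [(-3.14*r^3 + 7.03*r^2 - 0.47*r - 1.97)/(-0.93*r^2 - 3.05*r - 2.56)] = (7.105427357601e-15*r^4 + 84.162472*r^3 + 257.747982*r^2 + 150.283398*r - 72.211638)/(0.804357*r^6 + 7.913835*r^5 + 32.596407*r^4 + 71.941265*r^3 + 89.727744*r^2 + 59.96544*r + 16.777216)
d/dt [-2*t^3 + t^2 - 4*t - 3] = -6*t^2 + 2*t - 4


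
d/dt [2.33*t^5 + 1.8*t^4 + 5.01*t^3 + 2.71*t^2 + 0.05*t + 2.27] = 11.65*t^4 + 7.2*t^3 + 15.03*t^2 + 5.42*t + 0.05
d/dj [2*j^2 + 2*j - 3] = 4*j + 2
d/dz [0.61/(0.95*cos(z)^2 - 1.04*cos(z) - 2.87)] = (1.159*cos(z) - 0.6344)*sin(z)/(-0.95*cos(z)^2 + 1.04*cos(z) + 2.87)^2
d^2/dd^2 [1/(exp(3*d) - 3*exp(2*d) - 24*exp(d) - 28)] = (9*exp(3*d) - 69*exp(2*d) + 228*exp(d) - 168)*exp(d)/(exp(7*d) - 13*exp(6*d) + 3*exp(5*d) + 361*exp(4*d) + 128*exp(3*d) - 3864*exp(2*d) - 8624*exp(d) - 5488)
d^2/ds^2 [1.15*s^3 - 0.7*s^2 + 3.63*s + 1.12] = 6.9*s - 1.4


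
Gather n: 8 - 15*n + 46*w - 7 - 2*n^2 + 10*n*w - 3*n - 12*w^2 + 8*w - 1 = -2*n^2 + n*(10*w - 18) - 12*w^2 + 54*w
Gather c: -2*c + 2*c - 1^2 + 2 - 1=0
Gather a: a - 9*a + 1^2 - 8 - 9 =-8*a - 16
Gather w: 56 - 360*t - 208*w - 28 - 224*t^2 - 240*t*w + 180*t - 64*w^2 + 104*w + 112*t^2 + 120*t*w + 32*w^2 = -112*t^2 - 180*t - 32*w^2 + w*(-120*t - 104) + 28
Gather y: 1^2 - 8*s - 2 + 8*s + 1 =0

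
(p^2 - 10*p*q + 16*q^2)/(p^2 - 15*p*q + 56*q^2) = (p - 2*q)/(p - 7*q)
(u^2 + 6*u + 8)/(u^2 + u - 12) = (u + 2)/(u - 3)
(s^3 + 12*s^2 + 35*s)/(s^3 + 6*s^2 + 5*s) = (s + 7)/(s + 1)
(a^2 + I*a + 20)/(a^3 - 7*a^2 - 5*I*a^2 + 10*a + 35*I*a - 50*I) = (a^2 + I*a + 20)/(a^3 + a^2*(-7 - 5*I) + a*(10 + 35*I) - 50*I)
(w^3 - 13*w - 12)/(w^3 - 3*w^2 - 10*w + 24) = (w + 1)/(w - 2)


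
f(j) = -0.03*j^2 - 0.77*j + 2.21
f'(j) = -0.06*j - 0.77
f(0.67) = 1.68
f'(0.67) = -0.81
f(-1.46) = 3.27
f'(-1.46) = -0.68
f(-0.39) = 2.51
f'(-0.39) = -0.75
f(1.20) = 1.24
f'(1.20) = -0.84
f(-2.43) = 3.90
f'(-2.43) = -0.62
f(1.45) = 1.03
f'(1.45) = -0.86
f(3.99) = -1.34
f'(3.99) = -1.01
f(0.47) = 1.84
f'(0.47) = -0.80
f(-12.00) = 7.13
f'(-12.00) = -0.05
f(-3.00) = 4.25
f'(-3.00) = -0.59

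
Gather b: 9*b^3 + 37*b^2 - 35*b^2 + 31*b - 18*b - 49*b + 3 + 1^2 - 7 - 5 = 9*b^3 + 2*b^2 - 36*b - 8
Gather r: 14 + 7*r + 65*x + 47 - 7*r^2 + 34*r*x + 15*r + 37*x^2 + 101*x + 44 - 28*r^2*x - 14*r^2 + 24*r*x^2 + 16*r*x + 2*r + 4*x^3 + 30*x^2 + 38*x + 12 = r^2*(-28*x - 21) + r*(24*x^2 + 50*x + 24) + 4*x^3 + 67*x^2 + 204*x + 117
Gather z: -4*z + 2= 2 - 4*z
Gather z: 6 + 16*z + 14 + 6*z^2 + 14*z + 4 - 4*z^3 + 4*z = -4*z^3 + 6*z^2 + 34*z + 24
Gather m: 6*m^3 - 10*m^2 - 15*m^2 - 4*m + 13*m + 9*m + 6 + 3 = 6*m^3 - 25*m^2 + 18*m + 9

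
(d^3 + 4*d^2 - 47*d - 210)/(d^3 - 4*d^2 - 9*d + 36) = (d^3 + 4*d^2 - 47*d - 210)/(d^3 - 4*d^2 - 9*d + 36)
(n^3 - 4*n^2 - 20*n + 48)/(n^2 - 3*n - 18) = (n^2 + 2*n - 8)/(n + 3)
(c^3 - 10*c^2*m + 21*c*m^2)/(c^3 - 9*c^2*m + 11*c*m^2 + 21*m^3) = c/(c + m)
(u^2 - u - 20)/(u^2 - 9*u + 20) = (u + 4)/(u - 4)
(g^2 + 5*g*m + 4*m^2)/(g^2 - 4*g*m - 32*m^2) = (g + m)/(g - 8*m)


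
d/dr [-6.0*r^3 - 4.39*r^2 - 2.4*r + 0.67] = -18.0*r^2 - 8.78*r - 2.4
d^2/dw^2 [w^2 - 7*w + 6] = 2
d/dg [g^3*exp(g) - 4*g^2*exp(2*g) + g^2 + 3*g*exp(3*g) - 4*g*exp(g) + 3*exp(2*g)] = g^3*exp(g) - 8*g^2*exp(2*g) + 3*g^2*exp(g) + 9*g*exp(3*g) - 8*g*exp(2*g) - 4*g*exp(g) + 2*g + 3*exp(3*g) + 6*exp(2*g) - 4*exp(g)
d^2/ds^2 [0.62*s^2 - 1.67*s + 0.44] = 1.24000000000000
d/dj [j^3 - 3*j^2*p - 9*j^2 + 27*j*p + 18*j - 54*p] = 3*j^2 - 6*j*p - 18*j + 27*p + 18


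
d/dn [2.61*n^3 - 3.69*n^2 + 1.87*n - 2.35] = 7.83*n^2 - 7.38*n + 1.87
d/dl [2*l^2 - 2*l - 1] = 4*l - 2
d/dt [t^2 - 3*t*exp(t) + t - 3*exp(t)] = -3*t*exp(t) + 2*t - 6*exp(t) + 1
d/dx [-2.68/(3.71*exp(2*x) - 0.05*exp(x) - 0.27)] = (19.8856*exp(x) - 0.134)*exp(x)/(-3.71*exp(2*x) + 0.05*exp(x) + 0.27)^2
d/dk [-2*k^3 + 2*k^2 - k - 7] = -6*k^2 + 4*k - 1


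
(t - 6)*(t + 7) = t^2 + t - 42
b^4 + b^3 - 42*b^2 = b^2*(b - 6)*(b + 7)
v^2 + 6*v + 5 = (v + 1)*(v + 5)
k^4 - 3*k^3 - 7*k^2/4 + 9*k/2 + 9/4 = (k - 3)*(k - 3/2)*(k + 1/2)*(k + 1)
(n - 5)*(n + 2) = n^2 - 3*n - 10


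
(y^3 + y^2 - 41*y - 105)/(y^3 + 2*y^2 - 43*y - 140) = (y + 3)/(y + 4)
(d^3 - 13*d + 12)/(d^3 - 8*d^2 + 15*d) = (d^2 + 3*d - 4)/(d*(d - 5))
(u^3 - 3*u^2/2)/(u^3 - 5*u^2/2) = (2*u - 3)/(2*u - 5)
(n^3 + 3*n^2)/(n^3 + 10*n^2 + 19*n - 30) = n^2*(n + 3)/(n^3 + 10*n^2 + 19*n - 30)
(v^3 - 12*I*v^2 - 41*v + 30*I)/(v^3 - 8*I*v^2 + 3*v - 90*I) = (v - I)/(v + 3*I)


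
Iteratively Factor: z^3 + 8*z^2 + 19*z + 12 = (z + 3)*(z^2 + 5*z + 4) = (z + 3)*(z + 4)*(z + 1)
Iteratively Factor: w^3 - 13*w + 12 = (w + 4)*(w^2 - 4*w + 3) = (w - 3)*(w + 4)*(w - 1)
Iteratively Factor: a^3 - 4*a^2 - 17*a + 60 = (a - 5)*(a^2 + a - 12) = (a - 5)*(a + 4)*(a - 3)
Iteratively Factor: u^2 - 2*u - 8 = (u - 4)*(u + 2)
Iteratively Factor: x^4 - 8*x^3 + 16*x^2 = (x)*(x^3 - 8*x^2 + 16*x) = x^2*(x^2 - 8*x + 16) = x^2*(x - 4)*(x - 4)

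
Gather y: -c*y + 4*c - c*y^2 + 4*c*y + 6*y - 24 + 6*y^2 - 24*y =4*c + y^2*(6 - c) + y*(3*c - 18) - 24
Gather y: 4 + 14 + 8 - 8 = 18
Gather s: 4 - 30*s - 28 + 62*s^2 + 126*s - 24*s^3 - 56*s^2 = -24*s^3 + 6*s^2 + 96*s - 24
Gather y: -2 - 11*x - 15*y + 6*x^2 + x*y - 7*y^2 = 6*x^2 - 11*x - 7*y^2 + y*(x - 15) - 2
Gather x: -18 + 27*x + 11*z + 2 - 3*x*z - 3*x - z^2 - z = x*(24 - 3*z) - z^2 + 10*z - 16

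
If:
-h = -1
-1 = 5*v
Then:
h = 1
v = -1/5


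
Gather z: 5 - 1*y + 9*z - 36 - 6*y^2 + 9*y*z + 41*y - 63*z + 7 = -6*y^2 + 40*y + z*(9*y - 54) - 24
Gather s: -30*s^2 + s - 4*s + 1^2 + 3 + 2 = -30*s^2 - 3*s + 6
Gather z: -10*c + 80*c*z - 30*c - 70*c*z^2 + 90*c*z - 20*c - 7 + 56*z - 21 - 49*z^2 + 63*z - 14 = -60*c + z^2*(-70*c - 49) + z*(170*c + 119) - 42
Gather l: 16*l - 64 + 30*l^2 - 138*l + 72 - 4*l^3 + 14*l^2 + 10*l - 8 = -4*l^3 + 44*l^2 - 112*l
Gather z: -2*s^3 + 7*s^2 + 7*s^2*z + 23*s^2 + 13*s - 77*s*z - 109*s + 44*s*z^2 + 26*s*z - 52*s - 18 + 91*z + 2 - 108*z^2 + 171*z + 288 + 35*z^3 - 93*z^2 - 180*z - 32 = -2*s^3 + 30*s^2 - 148*s + 35*z^3 + z^2*(44*s - 201) + z*(7*s^2 - 51*s + 82) + 240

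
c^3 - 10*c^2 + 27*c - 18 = (c - 6)*(c - 3)*(c - 1)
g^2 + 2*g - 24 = (g - 4)*(g + 6)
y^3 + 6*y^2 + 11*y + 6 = (y + 1)*(y + 2)*(y + 3)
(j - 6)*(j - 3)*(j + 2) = j^3 - 7*j^2 + 36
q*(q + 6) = q^2 + 6*q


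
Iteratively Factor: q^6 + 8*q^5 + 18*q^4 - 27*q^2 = (q + 3)*(q^5 + 5*q^4 + 3*q^3 - 9*q^2) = q*(q + 3)*(q^4 + 5*q^3 + 3*q^2 - 9*q) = q*(q + 3)^2*(q^3 + 2*q^2 - 3*q) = q*(q - 1)*(q + 3)^2*(q^2 + 3*q) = q*(q - 1)*(q + 3)^3*(q)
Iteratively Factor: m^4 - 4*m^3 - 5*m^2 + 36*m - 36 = (m - 2)*(m^3 - 2*m^2 - 9*m + 18) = (m - 3)*(m - 2)*(m^2 + m - 6) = (m - 3)*(m - 2)^2*(m + 3)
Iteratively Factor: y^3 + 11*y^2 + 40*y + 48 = (y + 4)*(y^2 + 7*y + 12) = (y + 3)*(y + 4)*(y + 4)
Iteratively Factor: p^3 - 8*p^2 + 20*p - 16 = (p - 2)*(p^2 - 6*p + 8) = (p - 2)^2*(p - 4)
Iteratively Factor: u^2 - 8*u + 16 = (u - 4)*(u - 4)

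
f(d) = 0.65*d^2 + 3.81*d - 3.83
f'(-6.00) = -3.99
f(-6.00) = -3.29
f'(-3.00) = -0.09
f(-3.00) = -9.41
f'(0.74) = 4.77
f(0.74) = -0.65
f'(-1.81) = 1.46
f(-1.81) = -8.60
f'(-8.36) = -7.06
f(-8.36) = 9.75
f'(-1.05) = 2.44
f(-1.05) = -7.11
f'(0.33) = 4.24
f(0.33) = -2.50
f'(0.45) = 4.40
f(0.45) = -1.98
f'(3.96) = 8.96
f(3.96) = 21.45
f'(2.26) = 6.75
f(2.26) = 8.10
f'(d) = 1.3*d + 3.81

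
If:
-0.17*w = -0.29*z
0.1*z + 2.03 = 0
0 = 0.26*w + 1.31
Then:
No Solution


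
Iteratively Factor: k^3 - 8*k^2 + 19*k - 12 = (k - 3)*(k^2 - 5*k + 4) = (k - 4)*(k - 3)*(k - 1)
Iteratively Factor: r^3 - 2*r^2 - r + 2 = (r - 1)*(r^2 - r - 2) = (r - 2)*(r - 1)*(r + 1)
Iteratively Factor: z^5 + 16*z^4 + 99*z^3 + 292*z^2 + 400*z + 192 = (z + 1)*(z^4 + 15*z^3 + 84*z^2 + 208*z + 192) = (z + 1)*(z + 4)*(z^3 + 11*z^2 + 40*z + 48) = (z + 1)*(z + 3)*(z + 4)*(z^2 + 8*z + 16) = (z + 1)*(z + 3)*(z + 4)^2*(z + 4)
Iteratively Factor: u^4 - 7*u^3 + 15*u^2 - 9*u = (u - 3)*(u^3 - 4*u^2 + 3*u) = (u - 3)^2*(u^2 - u) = u*(u - 3)^2*(u - 1)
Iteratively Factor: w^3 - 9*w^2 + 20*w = (w)*(w^2 - 9*w + 20) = w*(w - 4)*(w - 5)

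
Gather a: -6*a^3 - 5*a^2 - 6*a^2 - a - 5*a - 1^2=-6*a^3 - 11*a^2 - 6*a - 1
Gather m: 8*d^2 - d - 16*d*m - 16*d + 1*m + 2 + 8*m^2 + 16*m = 8*d^2 - 17*d + 8*m^2 + m*(17 - 16*d) + 2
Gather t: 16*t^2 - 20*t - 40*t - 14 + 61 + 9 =16*t^2 - 60*t + 56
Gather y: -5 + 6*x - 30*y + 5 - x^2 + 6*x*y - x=-x^2 + 5*x + y*(6*x - 30)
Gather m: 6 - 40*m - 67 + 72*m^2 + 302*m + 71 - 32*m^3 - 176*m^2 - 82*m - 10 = -32*m^3 - 104*m^2 + 180*m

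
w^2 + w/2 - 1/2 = (w - 1/2)*(w + 1)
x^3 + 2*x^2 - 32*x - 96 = (x - 6)*(x + 4)^2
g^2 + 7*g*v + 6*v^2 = (g + v)*(g + 6*v)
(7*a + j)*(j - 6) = 7*a*j - 42*a + j^2 - 6*j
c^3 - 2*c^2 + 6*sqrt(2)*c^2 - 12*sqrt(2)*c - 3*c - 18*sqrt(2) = (c - 3)*(c + 1)*(c + 6*sqrt(2))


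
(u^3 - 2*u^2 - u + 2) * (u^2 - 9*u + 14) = u^5 - 11*u^4 + 31*u^3 - 17*u^2 - 32*u + 28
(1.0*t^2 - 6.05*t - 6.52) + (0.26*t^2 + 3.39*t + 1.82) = 1.26*t^2 - 2.66*t - 4.7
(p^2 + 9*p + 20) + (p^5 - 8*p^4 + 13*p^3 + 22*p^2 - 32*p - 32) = p^5 - 8*p^4 + 13*p^3 + 23*p^2 - 23*p - 12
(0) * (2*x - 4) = 0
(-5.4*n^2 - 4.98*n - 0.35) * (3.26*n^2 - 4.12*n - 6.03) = -17.604*n^4 + 6.0132*n^3 + 51.9386*n^2 + 31.4714*n + 2.1105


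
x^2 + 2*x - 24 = (x - 4)*(x + 6)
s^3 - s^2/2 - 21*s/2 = s*(s - 7/2)*(s + 3)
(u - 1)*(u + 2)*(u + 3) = u^3 + 4*u^2 + u - 6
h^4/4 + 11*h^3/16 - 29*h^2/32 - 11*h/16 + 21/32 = (h/4 + 1/4)*(h - 1)*(h - 3/4)*(h + 7/2)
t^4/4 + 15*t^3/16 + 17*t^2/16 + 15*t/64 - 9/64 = (t/4 + 1/4)*(t - 1/4)*(t + 3/2)^2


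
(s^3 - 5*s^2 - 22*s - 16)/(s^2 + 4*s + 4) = (s^2 - 7*s - 8)/(s + 2)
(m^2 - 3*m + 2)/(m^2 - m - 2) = (m - 1)/(m + 1)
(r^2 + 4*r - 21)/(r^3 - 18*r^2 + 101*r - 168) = (r + 7)/(r^2 - 15*r + 56)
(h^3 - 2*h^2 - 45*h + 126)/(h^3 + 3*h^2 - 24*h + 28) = (h^2 - 9*h + 18)/(h^2 - 4*h + 4)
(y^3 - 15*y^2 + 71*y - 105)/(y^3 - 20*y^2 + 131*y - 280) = (y - 3)/(y - 8)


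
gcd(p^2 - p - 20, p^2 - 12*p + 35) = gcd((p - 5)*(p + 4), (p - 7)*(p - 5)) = p - 5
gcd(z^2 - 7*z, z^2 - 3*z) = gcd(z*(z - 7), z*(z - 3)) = z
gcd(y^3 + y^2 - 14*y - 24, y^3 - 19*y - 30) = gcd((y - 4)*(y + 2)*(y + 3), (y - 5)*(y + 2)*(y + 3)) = y^2 + 5*y + 6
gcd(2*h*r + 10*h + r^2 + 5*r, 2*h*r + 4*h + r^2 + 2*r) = 2*h + r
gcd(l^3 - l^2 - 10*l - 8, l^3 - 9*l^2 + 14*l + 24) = l^2 - 3*l - 4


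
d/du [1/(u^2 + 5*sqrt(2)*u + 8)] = (-2*u - 5*sqrt(2))/(u^2 + 5*sqrt(2)*u + 8)^2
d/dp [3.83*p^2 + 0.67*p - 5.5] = 7.66*p + 0.67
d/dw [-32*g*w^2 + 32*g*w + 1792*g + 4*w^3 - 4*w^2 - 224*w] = -64*g*w + 32*g + 12*w^2 - 8*w - 224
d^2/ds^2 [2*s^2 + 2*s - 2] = 4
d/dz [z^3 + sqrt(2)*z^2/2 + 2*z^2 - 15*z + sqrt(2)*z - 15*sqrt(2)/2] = 3*z^2 + sqrt(2)*z + 4*z - 15 + sqrt(2)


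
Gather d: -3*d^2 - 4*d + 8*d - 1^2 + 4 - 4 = -3*d^2 + 4*d - 1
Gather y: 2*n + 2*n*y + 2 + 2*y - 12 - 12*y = 2*n + y*(2*n - 10) - 10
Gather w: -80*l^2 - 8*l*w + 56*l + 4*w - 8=-80*l^2 + 56*l + w*(4 - 8*l) - 8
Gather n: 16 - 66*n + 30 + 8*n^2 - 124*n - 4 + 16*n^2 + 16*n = 24*n^2 - 174*n + 42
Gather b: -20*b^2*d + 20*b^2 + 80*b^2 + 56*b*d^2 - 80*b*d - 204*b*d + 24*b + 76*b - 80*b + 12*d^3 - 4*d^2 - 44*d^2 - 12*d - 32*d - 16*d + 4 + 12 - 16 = b^2*(100 - 20*d) + b*(56*d^2 - 284*d + 20) + 12*d^3 - 48*d^2 - 60*d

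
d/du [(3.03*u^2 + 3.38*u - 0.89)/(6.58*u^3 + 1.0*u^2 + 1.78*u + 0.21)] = (-19.9374*u^4 - 44.4808*u^3 + 19.582*u^2 + 3.0526*u + 2.294)/(43.2964*u^6 + 13.16*u^5 + 24.4248*u^4 + 6.3236*u^3 + 3.5884*u^2 + 0.7476*u + 0.0441)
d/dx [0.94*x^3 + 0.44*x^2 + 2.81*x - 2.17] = 2.82*x^2 + 0.88*x + 2.81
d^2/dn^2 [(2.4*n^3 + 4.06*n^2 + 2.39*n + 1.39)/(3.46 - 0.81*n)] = (-3.14928*n^3 + 40.35744*n^2 - 172.39104*n - 112.429778)/(0.531441*n^3 - 6.810318*n^2 + 29.090988*n - 41.421736)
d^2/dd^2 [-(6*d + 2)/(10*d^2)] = 6*(-d - 1)/(5*d^4)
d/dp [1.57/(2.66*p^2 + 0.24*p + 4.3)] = (-8.3524*p - 0.3768)/(2.66*p^2 + 0.24*p + 4.3)^2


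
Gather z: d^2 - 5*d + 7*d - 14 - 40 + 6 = d^2 + 2*d - 48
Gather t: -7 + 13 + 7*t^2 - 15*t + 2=7*t^2 - 15*t + 8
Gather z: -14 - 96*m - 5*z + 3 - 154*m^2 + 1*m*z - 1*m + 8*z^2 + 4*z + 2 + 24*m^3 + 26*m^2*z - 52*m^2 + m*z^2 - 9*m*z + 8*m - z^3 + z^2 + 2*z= 24*m^3 - 206*m^2 - 89*m - z^3 + z^2*(m + 9) + z*(26*m^2 - 8*m + 1) - 9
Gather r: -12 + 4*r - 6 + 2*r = 6*r - 18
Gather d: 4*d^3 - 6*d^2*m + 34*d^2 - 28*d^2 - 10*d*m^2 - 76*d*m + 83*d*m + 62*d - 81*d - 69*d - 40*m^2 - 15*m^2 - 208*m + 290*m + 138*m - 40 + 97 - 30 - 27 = 4*d^3 + d^2*(6 - 6*m) + d*(-10*m^2 + 7*m - 88) - 55*m^2 + 220*m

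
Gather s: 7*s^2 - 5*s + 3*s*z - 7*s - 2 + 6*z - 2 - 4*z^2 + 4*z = 7*s^2 + s*(3*z - 12) - 4*z^2 + 10*z - 4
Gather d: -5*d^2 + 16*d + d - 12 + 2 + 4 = -5*d^2 + 17*d - 6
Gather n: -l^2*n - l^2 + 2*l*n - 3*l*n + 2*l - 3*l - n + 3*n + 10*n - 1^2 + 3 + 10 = -l^2 - l + n*(-l^2 - l + 12) + 12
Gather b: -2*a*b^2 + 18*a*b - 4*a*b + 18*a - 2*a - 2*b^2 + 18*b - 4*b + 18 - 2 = 16*a + b^2*(-2*a - 2) + b*(14*a + 14) + 16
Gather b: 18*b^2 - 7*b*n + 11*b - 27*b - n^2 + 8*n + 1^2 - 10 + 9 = 18*b^2 + b*(-7*n - 16) - n^2 + 8*n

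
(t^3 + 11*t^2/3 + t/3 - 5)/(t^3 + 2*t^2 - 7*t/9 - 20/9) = 3*(t + 3)/(3*t + 4)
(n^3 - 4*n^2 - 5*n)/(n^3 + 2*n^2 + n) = (n - 5)/(n + 1)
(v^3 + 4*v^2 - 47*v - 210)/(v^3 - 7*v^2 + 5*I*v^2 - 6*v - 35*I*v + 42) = (v^2 + 11*v + 30)/(v^2 + 5*I*v - 6)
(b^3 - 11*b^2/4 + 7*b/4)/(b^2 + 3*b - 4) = b*(4*b - 7)/(4*(b + 4))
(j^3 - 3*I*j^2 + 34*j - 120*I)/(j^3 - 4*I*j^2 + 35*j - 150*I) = (j - 4*I)/(j - 5*I)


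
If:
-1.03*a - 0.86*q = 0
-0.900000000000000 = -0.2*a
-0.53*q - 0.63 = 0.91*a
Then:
No Solution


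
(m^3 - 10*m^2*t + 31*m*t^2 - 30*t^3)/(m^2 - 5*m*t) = m - 5*t + 6*t^2/m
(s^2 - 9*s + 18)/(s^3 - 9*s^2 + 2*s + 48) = (s - 6)/(s^2 - 6*s - 16)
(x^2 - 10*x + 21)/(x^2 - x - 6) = (x - 7)/(x + 2)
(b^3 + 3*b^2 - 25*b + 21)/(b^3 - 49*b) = (b^2 - 4*b + 3)/(b*(b - 7))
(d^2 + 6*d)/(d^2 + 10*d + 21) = d*(d + 6)/(d^2 + 10*d + 21)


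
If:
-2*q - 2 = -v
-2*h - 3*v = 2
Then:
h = -3*v/2 - 1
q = v/2 - 1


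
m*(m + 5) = m^2 + 5*m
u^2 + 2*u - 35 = (u - 5)*(u + 7)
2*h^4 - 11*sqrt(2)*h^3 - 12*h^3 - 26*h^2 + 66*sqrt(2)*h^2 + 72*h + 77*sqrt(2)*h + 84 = (h - 7)*(h - 6*sqrt(2))*(sqrt(2)*h + 1)*(sqrt(2)*h + sqrt(2))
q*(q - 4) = q^2 - 4*q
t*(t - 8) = t^2 - 8*t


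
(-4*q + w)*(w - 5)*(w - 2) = -4*q*w^2 + 28*q*w - 40*q + w^3 - 7*w^2 + 10*w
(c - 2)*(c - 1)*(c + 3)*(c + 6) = c^4 + 6*c^3 - 7*c^2 - 36*c + 36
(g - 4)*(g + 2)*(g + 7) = g^3 + 5*g^2 - 22*g - 56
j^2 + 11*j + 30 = (j + 5)*(j + 6)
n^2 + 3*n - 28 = (n - 4)*(n + 7)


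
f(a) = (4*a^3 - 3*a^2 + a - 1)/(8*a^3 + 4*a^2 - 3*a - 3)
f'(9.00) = 0.01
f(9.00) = 0.44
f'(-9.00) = 0.01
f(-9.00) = 0.58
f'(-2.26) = 0.30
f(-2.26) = 0.95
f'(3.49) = 0.03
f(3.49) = 0.36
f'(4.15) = 0.02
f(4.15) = 0.38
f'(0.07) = -0.42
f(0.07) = 0.30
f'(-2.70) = 0.18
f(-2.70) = 0.85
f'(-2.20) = 0.33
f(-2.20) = 0.97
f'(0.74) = 115.32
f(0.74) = -1.33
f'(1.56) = 0.10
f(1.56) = 0.26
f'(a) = (-24*a^2 - 8*a + 3)*(4*a^3 - 3*a^2 + a - 1)/(8*a^3 + 4*a^2 - 3*a - 3)^2 + (12*a^2 - 6*a + 1)/(8*a^3 + 4*a^2 - 3*a - 3) = (40*a^4 - 40*a^3 - 7*a^2 + 26*a - 6)/(64*a^6 + 64*a^5 - 32*a^4 - 72*a^3 - 15*a^2 + 18*a + 9)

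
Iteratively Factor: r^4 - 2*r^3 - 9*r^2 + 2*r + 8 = (r + 1)*(r^3 - 3*r^2 - 6*r + 8) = (r - 4)*(r + 1)*(r^2 + r - 2) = (r - 4)*(r + 1)*(r + 2)*(r - 1)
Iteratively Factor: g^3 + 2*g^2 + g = (g)*(g^2 + 2*g + 1) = g*(g + 1)*(g + 1)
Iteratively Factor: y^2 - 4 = (y + 2)*(y - 2)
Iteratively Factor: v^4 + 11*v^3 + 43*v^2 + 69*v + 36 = (v + 4)*(v^3 + 7*v^2 + 15*v + 9) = (v + 3)*(v + 4)*(v^2 + 4*v + 3) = (v + 3)^2*(v + 4)*(v + 1)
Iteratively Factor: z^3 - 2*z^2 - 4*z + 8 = (z + 2)*(z^2 - 4*z + 4) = (z - 2)*(z + 2)*(z - 2)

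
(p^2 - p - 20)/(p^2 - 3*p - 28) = (p - 5)/(p - 7)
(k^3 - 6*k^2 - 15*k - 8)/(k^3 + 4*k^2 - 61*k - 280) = (k^2 + 2*k + 1)/(k^2 + 12*k + 35)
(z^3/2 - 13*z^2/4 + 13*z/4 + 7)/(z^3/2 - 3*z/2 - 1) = (z^2 - 15*z/2 + 14)/(z^2 - z - 2)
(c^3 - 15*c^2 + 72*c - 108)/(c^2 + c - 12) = (c^2 - 12*c + 36)/(c + 4)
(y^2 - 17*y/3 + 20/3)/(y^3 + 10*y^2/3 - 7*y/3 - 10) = (y - 4)/(y^2 + 5*y + 6)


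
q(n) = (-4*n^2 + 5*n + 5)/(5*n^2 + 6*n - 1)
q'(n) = (5 - 8*n)/(5*n^2 + 6*n - 1) + (-10*n - 6)*(-4*n^2 + 5*n + 5)/(5*n^2 + 6*n - 1)^2 = 7*(-7*n^2 - 6*n - 5)/(25*n^4 + 60*n^3 + 26*n^2 - 12*n + 1)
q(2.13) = -0.07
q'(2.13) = -0.29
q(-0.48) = -0.62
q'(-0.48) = -3.51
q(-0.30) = -1.34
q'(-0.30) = -4.85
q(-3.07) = -1.73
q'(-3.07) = -0.48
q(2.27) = -0.11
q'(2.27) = -0.26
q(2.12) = -0.07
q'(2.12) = -0.29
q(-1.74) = -4.28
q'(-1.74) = -8.06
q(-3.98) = -1.44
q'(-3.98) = -0.22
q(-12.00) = -0.98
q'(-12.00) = -0.02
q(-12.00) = -0.98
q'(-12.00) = -0.02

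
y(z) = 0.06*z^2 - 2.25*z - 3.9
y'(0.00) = -2.25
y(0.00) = -3.90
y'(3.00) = -1.89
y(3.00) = -10.11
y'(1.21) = -2.10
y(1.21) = -6.53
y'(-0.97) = -2.37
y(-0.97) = -1.66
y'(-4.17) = -2.75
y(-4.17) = 6.53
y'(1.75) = -2.04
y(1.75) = -7.65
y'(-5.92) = -2.96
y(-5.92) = 11.52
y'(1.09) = -2.12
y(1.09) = -6.28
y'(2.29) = -1.98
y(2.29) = -8.74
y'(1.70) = -2.05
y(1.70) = -7.55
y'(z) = 0.12*z - 2.25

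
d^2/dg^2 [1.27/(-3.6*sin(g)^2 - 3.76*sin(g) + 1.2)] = (65.8368*sin(g)^4 + 51.57216*sin(g)^3 - 58.854848*sin(g)^2 - 97.41408*sin(g) - 46.882304)/(3.6*sin(g)^2 + 3.76*sin(g) - 1.2)^3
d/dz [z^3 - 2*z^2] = z*(3*z - 4)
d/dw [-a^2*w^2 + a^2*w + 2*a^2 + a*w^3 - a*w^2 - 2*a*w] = a*(-2*a*w + a + 3*w^2 - 2*w - 2)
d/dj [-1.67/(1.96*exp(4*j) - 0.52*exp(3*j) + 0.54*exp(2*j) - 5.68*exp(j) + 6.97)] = (13.0928*exp(3*j) - 2.6052*exp(2*j) + 1.8036*exp(j) - 9.4856)*exp(j)/(1.96*exp(4*j) - 0.52*exp(3*j) + 0.54*exp(2*j) - 5.68*exp(j) + 6.97)^2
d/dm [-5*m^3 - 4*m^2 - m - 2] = -15*m^2 - 8*m - 1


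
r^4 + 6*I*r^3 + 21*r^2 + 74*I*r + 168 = (r - 3*I)*(r - 2*I)*(r + 4*I)*(r + 7*I)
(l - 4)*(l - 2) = l^2 - 6*l + 8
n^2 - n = n*(n - 1)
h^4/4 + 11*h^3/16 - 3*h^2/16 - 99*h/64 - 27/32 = (h/4 + 1/2)*(h - 3/2)*(h + 3/4)*(h + 3/2)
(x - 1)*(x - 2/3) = x^2 - 5*x/3 + 2/3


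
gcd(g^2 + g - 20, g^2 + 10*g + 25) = g + 5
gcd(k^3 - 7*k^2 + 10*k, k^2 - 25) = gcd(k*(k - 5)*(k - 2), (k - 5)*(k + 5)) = k - 5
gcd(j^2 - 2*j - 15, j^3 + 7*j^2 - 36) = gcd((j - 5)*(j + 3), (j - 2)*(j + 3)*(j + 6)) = j + 3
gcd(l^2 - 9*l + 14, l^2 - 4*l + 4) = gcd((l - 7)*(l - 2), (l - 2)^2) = l - 2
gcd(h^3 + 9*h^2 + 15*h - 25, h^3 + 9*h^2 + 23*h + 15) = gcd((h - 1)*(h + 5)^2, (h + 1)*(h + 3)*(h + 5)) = h + 5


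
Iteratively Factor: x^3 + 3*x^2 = (x + 3)*(x^2) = x*(x + 3)*(x)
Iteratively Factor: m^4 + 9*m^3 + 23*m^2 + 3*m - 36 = (m + 3)*(m^3 + 6*m^2 + 5*m - 12) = (m - 1)*(m + 3)*(m^2 + 7*m + 12) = (m - 1)*(m + 3)*(m + 4)*(m + 3)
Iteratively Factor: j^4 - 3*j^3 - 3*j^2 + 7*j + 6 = (j - 3)*(j^3 - 3*j - 2) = (j - 3)*(j - 2)*(j^2 + 2*j + 1) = (j - 3)*(j - 2)*(j + 1)*(j + 1)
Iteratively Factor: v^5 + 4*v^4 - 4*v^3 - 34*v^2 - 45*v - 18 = (v + 1)*(v^4 + 3*v^3 - 7*v^2 - 27*v - 18) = (v + 1)*(v + 3)*(v^3 - 7*v - 6) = (v + 1)^2*(v + 3)*(v^2 - v - 6) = (v + 1)^2*(v + 2)*(v + 3)*(v - 3)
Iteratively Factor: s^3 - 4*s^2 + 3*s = (s)*(s^2 - 4*s + 3) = s*(s - 1)*(s - 3)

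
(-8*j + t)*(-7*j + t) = 56*j^2 - 15*j*t + t^2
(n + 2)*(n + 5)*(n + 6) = n^3 + 13*n^2 + 52*n + 60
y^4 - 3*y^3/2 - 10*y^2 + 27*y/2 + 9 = (y - 3)*(y - 2)*(y + 1/2)*(y + 3)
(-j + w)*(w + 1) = -j*w - j + w^2 + w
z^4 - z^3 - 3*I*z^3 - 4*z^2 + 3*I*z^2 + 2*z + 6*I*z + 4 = (z - 2)*(z + 1)*(z - 2*I)*(z - I)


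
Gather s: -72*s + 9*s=-63*s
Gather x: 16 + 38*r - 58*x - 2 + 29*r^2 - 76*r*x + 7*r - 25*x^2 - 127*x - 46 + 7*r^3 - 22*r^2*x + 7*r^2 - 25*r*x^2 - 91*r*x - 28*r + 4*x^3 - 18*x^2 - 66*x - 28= 7*r^3 + 36*r^2 + 17*r + 4*x^3 + x^2*(-25*r - 43) + x*(-22*r^2 - 167*r - 251) - 60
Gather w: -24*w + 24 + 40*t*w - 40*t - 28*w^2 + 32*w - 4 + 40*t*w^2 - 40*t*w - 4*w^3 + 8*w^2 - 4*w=-40*t - 4*w^3 + w^2*(40*t - 20) + 4*w + 20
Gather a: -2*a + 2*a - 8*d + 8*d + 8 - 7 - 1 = 0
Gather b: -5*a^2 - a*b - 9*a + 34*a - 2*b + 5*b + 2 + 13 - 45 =-5*a^2 + 25*a + b*(3 - a) - 30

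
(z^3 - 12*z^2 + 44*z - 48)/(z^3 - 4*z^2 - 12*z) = (z^2 - 6*z + 8)/(z*(z + 2))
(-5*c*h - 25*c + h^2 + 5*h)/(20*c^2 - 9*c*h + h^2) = (-h - 5)/(4*c - h)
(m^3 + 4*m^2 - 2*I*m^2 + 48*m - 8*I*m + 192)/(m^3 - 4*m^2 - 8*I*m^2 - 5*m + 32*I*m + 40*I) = (m^2 + m*(4 + 6*I) + 24*I)/(m^2 - 4*m - 5)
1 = 1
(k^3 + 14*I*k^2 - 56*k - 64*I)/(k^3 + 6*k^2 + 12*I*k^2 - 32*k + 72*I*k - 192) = (k + 2*I)/(k + 6)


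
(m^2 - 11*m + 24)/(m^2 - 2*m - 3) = (m - 8)/(m + 1)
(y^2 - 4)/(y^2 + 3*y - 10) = (y + 2)/(y + 5)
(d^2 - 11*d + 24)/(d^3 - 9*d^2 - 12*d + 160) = (d - 3)/(d^2 - d - 20)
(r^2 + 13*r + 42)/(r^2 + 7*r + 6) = (r + 7)/(r + 1)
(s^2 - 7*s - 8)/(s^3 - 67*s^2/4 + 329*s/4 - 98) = 4*(s + 1)/(4*s^2 - 35*s + 49)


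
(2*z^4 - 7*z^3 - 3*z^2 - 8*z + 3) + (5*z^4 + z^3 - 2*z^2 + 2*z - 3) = 7*z^4 - 6*z^3 - 5*z^2 - 6*z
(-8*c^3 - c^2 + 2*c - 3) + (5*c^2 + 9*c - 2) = -8*c^3 + 4*c^2 + 11*c - 5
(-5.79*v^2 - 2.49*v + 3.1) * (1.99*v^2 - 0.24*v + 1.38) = -11.5221*v^4 - 3.5655*v^3 - 1.2236*v^2 - 4.1802*v + 4.278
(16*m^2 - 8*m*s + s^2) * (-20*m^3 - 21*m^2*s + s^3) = -320*m^5 - 176*m^4*s + 148*m^3*s^2 - 5*m^2*s^3 - 8*m*s^4 + s^5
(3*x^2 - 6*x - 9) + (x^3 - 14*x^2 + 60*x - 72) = x^3 - 11*x^2 + 54*x - 81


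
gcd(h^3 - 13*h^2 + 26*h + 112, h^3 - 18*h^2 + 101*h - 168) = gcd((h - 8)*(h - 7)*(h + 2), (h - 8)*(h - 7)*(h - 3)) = h^2 - 15*h + 56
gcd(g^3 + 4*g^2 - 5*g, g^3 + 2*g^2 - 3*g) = g^2 - g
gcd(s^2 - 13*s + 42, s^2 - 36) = s - 6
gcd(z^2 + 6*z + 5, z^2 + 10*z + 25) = z + 5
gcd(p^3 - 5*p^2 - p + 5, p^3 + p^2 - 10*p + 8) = p - 1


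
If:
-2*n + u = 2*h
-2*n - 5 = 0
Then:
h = u/2 + 5/2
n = -5/2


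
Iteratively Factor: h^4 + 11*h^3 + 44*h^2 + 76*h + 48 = (h + 2)*(h^3 + 9*h^2 + 26*h + 24) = (h + 2)*(h + 3)*(h^2 + 6*h + 8) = (h + 2)^2*(h + 3)*(h + 4)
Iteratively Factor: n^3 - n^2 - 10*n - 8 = (n + 1)*(n^2 - 2*n - 8) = (n - 4)*(n + 1)*(n + 2)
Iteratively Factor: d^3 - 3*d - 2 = (d - 2)*(d^2 + 2*d + 1) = (d - 2)*(d + 1)*(d + 1)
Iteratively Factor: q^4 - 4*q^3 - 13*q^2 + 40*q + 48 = (q + 1)*(q^3 - 5*q^2 - 8*q + 48) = (q - 4)*(q + 1)*(q^2 - q - 12) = (q - 4)*(q + 1)*(q + 3)*(q - 4)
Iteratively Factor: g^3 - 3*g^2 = (g - 3)*(g^2) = g*(g - 3)*(g)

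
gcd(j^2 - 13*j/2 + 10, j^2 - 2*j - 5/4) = j - 5/2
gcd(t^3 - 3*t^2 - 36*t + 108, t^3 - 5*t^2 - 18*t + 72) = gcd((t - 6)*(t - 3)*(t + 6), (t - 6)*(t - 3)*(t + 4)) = t^2 - 9*t + 18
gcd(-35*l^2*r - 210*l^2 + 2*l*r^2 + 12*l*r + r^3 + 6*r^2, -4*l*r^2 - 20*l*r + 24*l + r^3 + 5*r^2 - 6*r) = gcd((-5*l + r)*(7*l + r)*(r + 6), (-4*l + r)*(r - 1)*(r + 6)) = r + 6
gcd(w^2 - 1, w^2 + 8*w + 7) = w + 1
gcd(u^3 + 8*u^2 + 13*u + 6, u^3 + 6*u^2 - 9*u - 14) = u + 1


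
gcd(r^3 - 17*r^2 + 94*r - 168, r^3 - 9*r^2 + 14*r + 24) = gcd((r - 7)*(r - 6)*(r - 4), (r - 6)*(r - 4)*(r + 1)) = r^2 - 10*r + 24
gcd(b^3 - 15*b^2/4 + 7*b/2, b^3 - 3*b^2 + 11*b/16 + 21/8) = b^2 - 15*b/4 + 7/2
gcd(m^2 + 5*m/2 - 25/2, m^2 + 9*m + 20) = m + 5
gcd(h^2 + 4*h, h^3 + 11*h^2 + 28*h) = h^2 + 4*h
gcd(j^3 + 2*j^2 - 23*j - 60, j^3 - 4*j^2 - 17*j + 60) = j^2 - j - 20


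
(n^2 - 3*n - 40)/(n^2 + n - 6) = (n^2 - 3*n - 40)/(n^2 + n - 6)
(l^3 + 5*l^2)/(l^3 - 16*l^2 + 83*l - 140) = l^2*(l + 5)/(l^3 - 16*l^2 + 83*l - 140)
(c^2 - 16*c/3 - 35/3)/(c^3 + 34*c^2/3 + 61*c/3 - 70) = (3*c^2 - 16*c - 35)/(3*c^3 + 34*c^2 + 61*c - 210)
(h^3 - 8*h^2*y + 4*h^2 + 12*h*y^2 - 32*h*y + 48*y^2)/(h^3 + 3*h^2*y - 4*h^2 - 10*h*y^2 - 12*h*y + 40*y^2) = (h^2 - 6*h*y + 4*h - 24*y)/(h^2 + 5*h*y - 4*h - 20*y)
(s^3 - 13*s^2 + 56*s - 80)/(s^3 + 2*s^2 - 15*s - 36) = (s^2 - 9*s + 20)/(s^2 + 6*s + 9)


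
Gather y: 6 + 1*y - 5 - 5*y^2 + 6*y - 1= -5*y^2 + 7*y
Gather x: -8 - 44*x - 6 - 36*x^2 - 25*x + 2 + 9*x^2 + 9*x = -27*x^2 - 60*x - 12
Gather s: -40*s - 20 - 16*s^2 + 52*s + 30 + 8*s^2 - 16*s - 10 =-8*s^2 - 4*s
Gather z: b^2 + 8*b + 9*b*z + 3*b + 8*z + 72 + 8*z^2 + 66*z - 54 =b^2 + 11*b + 8*z^2 + z*(9*b + 74) + 18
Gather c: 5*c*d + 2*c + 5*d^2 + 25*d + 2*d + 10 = c*(5*d + 2) + 5*d^2 + 27*d + 10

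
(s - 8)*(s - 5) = s^2 - 13*s + 40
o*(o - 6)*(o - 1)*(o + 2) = o^4 - 5*o^3 - 8*o^2 + 12*o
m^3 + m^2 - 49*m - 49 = (m - 7)*(m + 1)*(m + 7)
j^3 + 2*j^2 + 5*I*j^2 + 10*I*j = j*(j + 2)*(j + 5*I)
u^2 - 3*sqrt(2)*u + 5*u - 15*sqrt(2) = (u + 5)*(u - 3*sqrt(2))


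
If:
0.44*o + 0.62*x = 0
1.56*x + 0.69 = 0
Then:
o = 0.62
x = -0.44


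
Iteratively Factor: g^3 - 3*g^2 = (g - 3)*(g^2) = g*(g - 3)*(g)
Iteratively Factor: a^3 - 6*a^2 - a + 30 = (a + 2)*(a^2 - 8*a + 15) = (a - 3)*(a + 2)*(a - 5)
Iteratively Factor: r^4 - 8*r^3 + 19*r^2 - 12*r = (r - 3)*(r^3 - 5*r^2 + 4*r) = (r - 4)*(r - 3)*(r^2 - r) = r*(r - 4)*(r - 3)*(r - 1)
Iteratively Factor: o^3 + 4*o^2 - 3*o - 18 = (o - 2)*(o^2 + 6*o + 9) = (o - 2)*(o + 3)*(o + 3)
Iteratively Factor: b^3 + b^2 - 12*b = (b)*(b^2 + b - 12) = b*(b + 4)*(b - 3)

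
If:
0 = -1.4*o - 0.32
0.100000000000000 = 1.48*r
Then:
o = -0.23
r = 0.07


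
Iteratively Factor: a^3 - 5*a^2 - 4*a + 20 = (a + 2)*(a^2 - 7*a + 10) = (a - 5)*(a + 2)*(a - 2)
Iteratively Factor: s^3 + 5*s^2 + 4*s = (s)*(s^2 + 5*s + 4) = s*(s + 1)*(s + 4)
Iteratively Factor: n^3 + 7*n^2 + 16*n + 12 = (n + 3)*(n^2 + 4*n + 4) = (n + 2)*(n + 3)*(n + 2)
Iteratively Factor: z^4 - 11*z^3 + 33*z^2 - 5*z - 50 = (z - 5)*(z^3 - 6*z^2 + 3*z + 10) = (z - 5)*(z - 2)*(z^2 - 4*z - 5) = (z - 5)*(z - 2)*(z + 1)*(z - 5)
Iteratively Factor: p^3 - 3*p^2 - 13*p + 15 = (p - 1)*(p^2 - 2*p - 15) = (p - 1)*(p + 3)*(p - 5)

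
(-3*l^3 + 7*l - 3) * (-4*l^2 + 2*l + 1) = 12*l^5 - 6*l^4 - 31*l^3 + 26*l^2 + l - 3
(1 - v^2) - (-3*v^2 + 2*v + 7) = 2*v^2 - 2*v - 6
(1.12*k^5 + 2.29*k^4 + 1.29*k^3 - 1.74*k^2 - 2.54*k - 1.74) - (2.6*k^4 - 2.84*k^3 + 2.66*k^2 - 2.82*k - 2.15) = 1.12*k^5 - 0.31*k^4 + 4.13*k^3 - 4.4*k^2 + 0.28*k + 0.41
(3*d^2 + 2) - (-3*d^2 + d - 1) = 6*d^2 - d + 3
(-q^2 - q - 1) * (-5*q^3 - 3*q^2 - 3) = 5*q^5 + 8*q^4 + 8*q^3 + 6*q^2 + 3*q + 3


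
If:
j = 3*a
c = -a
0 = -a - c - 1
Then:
No Solution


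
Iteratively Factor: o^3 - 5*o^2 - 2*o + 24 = (o + 2)*(o^2 - 7*o + 12) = (o - 4)*(o + 2)*(o - 3)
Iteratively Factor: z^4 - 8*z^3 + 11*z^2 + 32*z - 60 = (z - 5)*(z^3 - 3*z^2 - 4*z + 12) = (z - 5)*(z - 3)*(z^2 - 4) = (z - 5)*(z - 3)*(z - 2)*(z + 2)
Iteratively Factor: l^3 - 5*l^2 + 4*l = (l)*(l^2 - 5*l + 4) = l*(l - 4)*(l - 1)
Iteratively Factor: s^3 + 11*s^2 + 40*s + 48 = (s + 4)*(s^2 + 7*s + 12) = (s + 3)*(s + 4)*(s + 4)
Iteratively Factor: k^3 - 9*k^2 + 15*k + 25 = (k - 5)*(k^2 - 4*k - 5) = (k - 5)*(k + 1)*(k - 5)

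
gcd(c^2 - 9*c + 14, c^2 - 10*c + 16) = c - 2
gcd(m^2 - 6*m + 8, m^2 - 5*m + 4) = m - 4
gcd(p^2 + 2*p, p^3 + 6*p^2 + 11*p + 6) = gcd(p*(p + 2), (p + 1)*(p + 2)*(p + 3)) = p + 2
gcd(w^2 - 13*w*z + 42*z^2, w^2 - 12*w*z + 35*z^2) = -w + 7*z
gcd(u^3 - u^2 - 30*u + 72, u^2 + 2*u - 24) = u^2 + 2*u - 24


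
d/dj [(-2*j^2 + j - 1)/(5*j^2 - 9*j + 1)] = (13*j^2 + 6*j - 8)/(25*j^4 - 90*j^3 + 91*j^2 - 18*j + 1)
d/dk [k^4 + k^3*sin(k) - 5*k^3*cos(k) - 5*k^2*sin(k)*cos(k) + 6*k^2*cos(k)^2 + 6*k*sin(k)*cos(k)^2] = 5*k^3*sin(k) + k^3*cos(k) + 4*k^3 + 3*k^2*sin(k) - 6*k^2*sin(2*k) - 15*k^2*cos(k) - 5*k^2*cos(2*k) - 5*k*sin(2*k) + 3*k*cos(k)/2 + 6*k*cos(2*k) + 9*k*cos(3*k)/2 + 6*k + 3*sin(k)/2 + 3*sin(3*k)/2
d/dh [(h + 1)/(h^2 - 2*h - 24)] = (h^2 - 2*h - 2*(h - 1)*(h + 1) - 24)/(-h^2 + 2*h + 24)^2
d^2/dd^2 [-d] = 0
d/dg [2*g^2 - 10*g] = 4*g - 10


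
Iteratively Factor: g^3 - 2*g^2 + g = (g)*(g^2 - 2*g + 1) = g*(g - 1)*(g - 1)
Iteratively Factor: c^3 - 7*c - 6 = (c + 1)*(c^2 - c - 6) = (c + 1)*(c + 2)*(c - 3)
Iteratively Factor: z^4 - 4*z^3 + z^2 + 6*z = (z)*(z^3 - 4*z^2 + z + 6) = z*(z - 3)*(z^2 - z - 2) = z*(z - 3)*(z - 2)*(z + 1)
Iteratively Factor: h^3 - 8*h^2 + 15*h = (h)*(h^2 - 8*h + 15) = h*(h - 3)*(h - 5)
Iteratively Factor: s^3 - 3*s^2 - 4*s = (s - 4)*(s^2 + s) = (s - 4)*(s + 1)*(s)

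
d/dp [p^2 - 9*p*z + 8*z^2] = 2*p - 9*z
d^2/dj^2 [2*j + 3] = 0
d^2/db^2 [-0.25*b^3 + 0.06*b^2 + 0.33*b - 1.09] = 0.12 - 1.5*b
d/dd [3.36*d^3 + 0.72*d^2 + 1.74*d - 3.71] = 10.08*d^2 + 1.44*d + 1.74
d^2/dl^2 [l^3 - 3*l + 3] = 6*l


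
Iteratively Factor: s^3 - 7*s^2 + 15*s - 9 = (s - 3)*(s^2 - 4*s + 3) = (s - 3)*(s - 1)*(s - 3)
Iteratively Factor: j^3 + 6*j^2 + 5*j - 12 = (j + 4)*(j^2 + 2*j - 3) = (j + 3)*(j + 4)*(j - 1)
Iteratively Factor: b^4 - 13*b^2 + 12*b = (b)*(b^3 - 13*b + 12) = b*(b + 4)*(b^2 - 4*b + 3) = b*(b - 1)*(b + 4)*(b - 3)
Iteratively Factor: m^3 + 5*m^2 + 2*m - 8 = (m - 1)*(m^2 + 6*m + 8) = (m - 1)*(m + 2)*(m + 4)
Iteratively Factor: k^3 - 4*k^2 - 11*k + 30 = (k - 5)*(k^2 + k - 6) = (k - 5)*(k + 3)*(k - 2)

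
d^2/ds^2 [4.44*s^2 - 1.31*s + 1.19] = 8.88000000000000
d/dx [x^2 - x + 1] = 2*x - 1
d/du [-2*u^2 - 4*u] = -4*u - 4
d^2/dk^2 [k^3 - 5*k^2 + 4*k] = 6*k - 10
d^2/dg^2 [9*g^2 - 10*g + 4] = 18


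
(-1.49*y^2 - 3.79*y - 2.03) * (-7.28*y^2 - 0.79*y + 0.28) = 10.8472*y^4 + 28.7683*y^3 + 17.3553*y^2 + 0.5425*y - 0.5684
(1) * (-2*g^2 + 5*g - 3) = -2*g^2 + 5*g - 3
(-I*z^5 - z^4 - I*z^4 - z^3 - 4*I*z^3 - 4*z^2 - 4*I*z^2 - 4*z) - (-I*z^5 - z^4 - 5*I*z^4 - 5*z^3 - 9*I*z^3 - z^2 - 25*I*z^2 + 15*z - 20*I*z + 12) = 4*I*z^4 + 4*z^3 + 5*I*z^3 - 3*z^2 + 21*I*z^2 - 19*z + 20*I*z - 12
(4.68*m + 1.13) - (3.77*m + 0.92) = 0.91*m + 0.21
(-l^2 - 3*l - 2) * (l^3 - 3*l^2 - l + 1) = -l^5 + 8*l^3 + 8*l^2 - l - 2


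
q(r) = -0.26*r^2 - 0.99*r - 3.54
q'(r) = -0.52*r - 0.99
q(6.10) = -19.25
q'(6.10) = -4.16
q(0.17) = -3.72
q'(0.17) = -1.08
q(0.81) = -4.51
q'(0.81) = -1.41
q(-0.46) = -3.14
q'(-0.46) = -0.75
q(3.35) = -9.77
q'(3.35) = -2.73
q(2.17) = -6.91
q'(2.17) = -2.12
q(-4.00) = -3.74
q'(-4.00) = 1.09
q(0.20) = -3.75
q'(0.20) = -1.09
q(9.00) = -33.51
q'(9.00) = -5.67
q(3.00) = -8.85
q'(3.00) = -2.55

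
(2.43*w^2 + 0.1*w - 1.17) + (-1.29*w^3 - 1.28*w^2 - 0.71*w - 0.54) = -1.29*w^3 + 1.15*w^2 - 0.61*w - 1.71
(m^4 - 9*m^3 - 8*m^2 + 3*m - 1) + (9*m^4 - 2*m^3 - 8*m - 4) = 10*m^4 - 11*m^3 - 8*m^2 - 5*m - 5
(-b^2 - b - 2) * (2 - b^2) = b^4 + b^3 - 2*b - 4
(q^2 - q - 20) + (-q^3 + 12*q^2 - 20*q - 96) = -q^3 + 13*q^2 - 21*q - 116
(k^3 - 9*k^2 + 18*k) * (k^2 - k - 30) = k^5 - 10*k^4 - 3*k^3 + 252*k^2 - 540*k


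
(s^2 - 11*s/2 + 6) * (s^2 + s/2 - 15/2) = s^4 - 5*s^3 - 17*s^2/4 + 177*s/4 - 45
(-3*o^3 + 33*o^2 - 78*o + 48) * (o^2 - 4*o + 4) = -3*o^5 + 45*o^4 - 222*o^3 + 492*o^2 - 504*o + 192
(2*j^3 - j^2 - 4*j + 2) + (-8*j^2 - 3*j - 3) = 2*j^3 - 9*j^2 - 7*j - 1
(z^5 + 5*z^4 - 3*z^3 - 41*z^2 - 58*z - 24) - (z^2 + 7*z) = z^5 + 5*z^4 - 3*z^3 - 42*z^2 - 65*z - 24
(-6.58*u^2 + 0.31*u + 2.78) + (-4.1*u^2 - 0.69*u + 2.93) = -10.68*u^2 - 0.38*u + 5.71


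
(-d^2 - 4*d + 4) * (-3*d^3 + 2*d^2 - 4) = 3*d^5 + 10*d^4 - 20*d^3 + 12*d^2 + 16*d - 16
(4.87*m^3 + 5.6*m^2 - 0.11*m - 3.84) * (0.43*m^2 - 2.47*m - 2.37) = 2.0941*m^5 - 9.6209*m^4 - 25.4212*m^3 - 14.6515*m^2 + 9.7455*m + 9.1008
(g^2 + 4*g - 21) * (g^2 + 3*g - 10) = g^4 + 7*g^3 - 19*g^2 - 103*g + 210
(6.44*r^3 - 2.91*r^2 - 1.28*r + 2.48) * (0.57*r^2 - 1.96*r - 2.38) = 3.6708*r^5 - 14.2811*r^4 - 10.3532*r^3 + 10.8482*r^2 - 1.8144*r - 5.9024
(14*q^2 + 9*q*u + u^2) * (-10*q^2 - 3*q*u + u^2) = -140*q^4 - 132*q^3*u - 23*q^2*u^2 + 6*q*u^3 + u^4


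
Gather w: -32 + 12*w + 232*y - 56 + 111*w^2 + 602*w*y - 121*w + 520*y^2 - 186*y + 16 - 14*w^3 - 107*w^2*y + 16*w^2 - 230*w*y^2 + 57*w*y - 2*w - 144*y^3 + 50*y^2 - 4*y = -14*w^3 + w^2*(127 - 107*y) + w*(-230*y^2 + 659*y - 111) - 144*y^3 + 570*y^2 + 42*y - 72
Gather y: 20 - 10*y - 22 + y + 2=-9*y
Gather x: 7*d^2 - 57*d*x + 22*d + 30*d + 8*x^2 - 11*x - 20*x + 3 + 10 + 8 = 7*d^2 + 52*d + 8*x^2 + x*(-57*d - 31) + 21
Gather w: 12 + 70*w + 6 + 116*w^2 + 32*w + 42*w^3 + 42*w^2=42*w^3 + 158*w^2 + 102*w + 18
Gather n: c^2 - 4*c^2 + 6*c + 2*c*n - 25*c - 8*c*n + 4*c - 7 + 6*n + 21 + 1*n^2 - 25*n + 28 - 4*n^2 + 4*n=-3*c^2 - 15*c - 3*n^2 + n*(-6*c - 15) + 42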